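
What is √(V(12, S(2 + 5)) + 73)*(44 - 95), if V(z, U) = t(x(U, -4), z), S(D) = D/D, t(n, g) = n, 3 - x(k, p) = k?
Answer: -255*√3 ≈ -441.67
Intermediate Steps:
x(k, p) = 3 - k
S(D) = 1
V(z, U) = 3 - U
√(V(12, S(2 + 5)) + 73)*(44 - 95) = √((3 - 1*1) + 73)*(44 - 95) = √((3 - 1) + 73)*(-51) = √(2 + 73)*(-51) = √75*(-51) = (5*√3)*(-51) = -255*√3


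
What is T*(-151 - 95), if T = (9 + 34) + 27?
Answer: -17220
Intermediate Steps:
T = 70 (T = 43 + 27 = 70)
T*(-151 - 95) = 70*(-151 - 95) = 70*(-246) = -17220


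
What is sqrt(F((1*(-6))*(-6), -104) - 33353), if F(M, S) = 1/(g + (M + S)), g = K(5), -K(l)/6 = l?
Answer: I*sqrt(6537190)/14 ≈ 182.63*I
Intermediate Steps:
K(l) = -6*l
g = -30 (g = -6*5 = -30)
F(M, S) = 1/(-30 + M + S) (F(M, S) = 1/(-30 + (M + S)) = 1/(-30 + M + S))
sqrt(F((1*(-6))*(-6), -104) - 33353) = sqrt(1/(-30 + (1*(-6))*(-6) - 104) - 33353) = sqrt(1/(-30 - 6*(-6) - 104) - 33353) = sqrt(1/(-30 + 36 - 104) - 33353) = sqrt(1/(-98) - 33353) = sqrt(-1/98 - 33353) = sqrt(-3268595/98) = I*sqrt(6537190)/14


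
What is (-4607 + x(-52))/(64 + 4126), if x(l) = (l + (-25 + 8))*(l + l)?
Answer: 2569/4190 ≈ 0.61313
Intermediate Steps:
x(l) = 2*l*(-17 + l) (x(l) = (l - 17)*(2*l) = (-17 + l)*(2*l) = 2*l*(-17 + l))
(-4607 + x(-52))/(64 + 4126) = (-4607 + 2*(-52)*(-17 - 52))/(64 + 4126) = (-4607 + 2*(-52)*(-69))/4190 = (-4607 + 7176)*(1/4190) = 2569*(1/4190) = 2569/4190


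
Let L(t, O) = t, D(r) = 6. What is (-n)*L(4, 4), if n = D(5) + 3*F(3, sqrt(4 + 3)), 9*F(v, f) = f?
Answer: -24 - 4*sqrt(7)/3 ≈ -27.528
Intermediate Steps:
F(v, f) = f/9
n = 6 + sqrt(7)/3 (n = 6 + 3*(sqrt(4 + 3)/9) = 6 + 3*(sqrt(7)/9) = 6 + sqrt(7)/3 ≈ 6.8819)
(-n)*L(4, 4) = -(6 + sqrt(7)/3)*4 = (-6 - sqrt(7)/3)*4 = -24 - 4*sqrt(7)/3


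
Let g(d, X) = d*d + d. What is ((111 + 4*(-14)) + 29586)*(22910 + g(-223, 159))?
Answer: 2146482656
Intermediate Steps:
g(d, X) = d + d² (g(d, X) = d² + d = d + d²)
((111 + 4*(-14)) + 29586)*(22910 + g(-223, 159)) = ((111 + 4*(-14)) + 29586)*(22910 - 223*(1 - 223)) = ((111 - 56) + 29586)*(22910 - 223*(-222)) = (55 + 29586)*(22910 + 49506) = 29641*72416 = 2146482656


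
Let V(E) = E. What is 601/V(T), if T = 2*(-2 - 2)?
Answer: -601/8 ≈ -75.125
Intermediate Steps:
T = -8 (T = 2*(-4) = -8)
601/V(T) = 601/(-8) = 601*(-⅛) = -601/8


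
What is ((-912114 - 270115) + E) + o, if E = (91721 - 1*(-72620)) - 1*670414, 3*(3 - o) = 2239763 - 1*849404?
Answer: -2151752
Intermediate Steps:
o = -463450 (o = 3 - (2239763 - 1*849404)/3 = 3 - (2239763 - 849404)/3 = 3 - 1/3*1390359 = 3 - 463453 = -463450)
E = -506073 (E = (91721 + 72620) - 670414 = 164341 - 670414 = -506073)
((-912114 - 270115) + E) + o = ((-912114 - 270115) - 506073) - 463450 = (-1182229 - 506073) - 463450 = -1688302 - 463450 = -2151752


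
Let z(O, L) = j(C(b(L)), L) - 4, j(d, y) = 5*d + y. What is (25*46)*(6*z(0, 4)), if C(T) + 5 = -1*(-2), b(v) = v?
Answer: -103500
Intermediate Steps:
C(T) = -3 (C(T) = -5 - 1*(-2) = -5 + 2 = -3)
j(d, y) = y + 5*d
z(O, L) = -19 + L (z(O, L) = (L + 5*(-3)) - 4 = (L - 15) - 4 = (-15 + L) - 4 = -19 + L)
(25*46)*(6*z(0, 4)) = (25*46)*(6*(-19 + 4)) = 1150*(6*(-15)) = 1150*(-90) = -103500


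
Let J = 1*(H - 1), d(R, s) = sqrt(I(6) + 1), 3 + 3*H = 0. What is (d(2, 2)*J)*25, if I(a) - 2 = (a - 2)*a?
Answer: -150*sqrt(3) ≈ -259.81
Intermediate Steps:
I(a) = 2 + a*(-2 + a) (I(a) = 2 + (a - 2)*a = 2 + (-2 + a)*a = 2 + a*(-2 + a))
H = -1 (H = -1 + (1/3)*0 = -1 + 0 = -1)
d(R, s) = 3*sqrt(3) (d(R, s) = sqrt((2 + 6**2 - 2*6) + 1) = sqrt((2 + 36 - 12) + 1) = sqrt(26 + 1) = sqrt(27) = 3*sqrt(3))
J = -2 (J = 1*(-1 - 1) = 1*(-2) = -2)
(d(2, 2)*J)*25 = ((3*sqrt(3))*(-2))*25 = -6*sqrt(3)*25 = -150*sqrt(3)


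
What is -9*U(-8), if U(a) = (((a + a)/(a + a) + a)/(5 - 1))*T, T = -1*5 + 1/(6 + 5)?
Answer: -1701/22 ≈ -77.318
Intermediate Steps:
T = -54/11 (T = -5 + 1/11 = -54/11 ≈ -4.9091)
U(a) = -27/22 - 27*a/22 (U(a) = (((a + a)/(a + a) + a)/(5 - 1))*(-54/11) = (((2*a)/((2*a)) + a)/4)*(-54/11) = (((2*a)*(1/(2*a)) + a)*(1/4))*(-54/11) = ((1 + a)*(1/4))*(-54/11) = (1/4 + a/4)*(-54/11) = -27/22 - 27*a/22)
-9*U(-8) = -9*(-27/22 - 27/22*(-8)) = -9*(-27/22 + 108/11) = -9*189/22 = -1701/22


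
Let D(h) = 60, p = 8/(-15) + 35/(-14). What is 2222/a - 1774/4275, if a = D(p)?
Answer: 313087/8550 ≈ 36.618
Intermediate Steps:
p = -91/30 (p = 8*(-1/15) + 35*(-1/14) = -8/15 - 5/2 = -91/30 ≈ -3.0333)
a = 60
2222/a - 1774/4275 = 2222/60 - 1774/4275 = 2222*(1/60) - 1774*1/4275 = 1111/30 - 1774/4275 = 313087/8550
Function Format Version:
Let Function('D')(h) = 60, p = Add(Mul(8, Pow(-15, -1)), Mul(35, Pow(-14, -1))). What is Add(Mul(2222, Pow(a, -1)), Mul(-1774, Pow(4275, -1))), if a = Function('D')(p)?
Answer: Rational(313087, 8550) ≈ 36.618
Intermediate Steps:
p = Rational(-91, 30) (p = Add(Mul(8, Rational(-1, 15)), Mul(35, Rational(-1, 14))) = Add(Rational(-8, 15), Rational(-5, 2)) = Rational(-91, 30) ≈ -3.0333)
a = 60
Add(Mul(2222, Pow(a, -1)), Mul(-1774, Pow(4275, -1))) = Add(Mul(2222, Pow(60, -1)), Mul(-1774, Pow(4275, -1))) = Add(Mul(2222, Rational(1, 60)), Mul(-1774, Rational(1, 4275))) = Add(Rational(1111, 30), Rational(-1774, 4275)) = Rational(313087, 8550)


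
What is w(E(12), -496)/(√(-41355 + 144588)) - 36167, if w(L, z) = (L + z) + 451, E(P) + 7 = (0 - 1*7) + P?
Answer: -36167 - 47*√103233/103233 ≈ -36167.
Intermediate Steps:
E(P) = -14 + P (E(P) = -7 + ((0 - 1*7) + P) = -7 + ((0 - 7) + P) = -7 + (-7 + P) = -14 + P)
w(L, z) = 451 + L + z
w(E(12), -496)/(√(-41355 + 144588)) - 36167 = (451 + (-14 + 12) - 496)/(√(-41355 + 144588)) - 36167 = (451 - 2 - 496)/(√103233) - 36167 = -47*√103233/103233 - 36167 = -36167 - 47*√103233/103233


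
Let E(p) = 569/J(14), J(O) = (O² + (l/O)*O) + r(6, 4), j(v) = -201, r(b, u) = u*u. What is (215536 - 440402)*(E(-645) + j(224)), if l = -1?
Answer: 9408843172/211 ≈ 4.4592e+7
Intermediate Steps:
r(b, u) = u²
J(O) = 15 + O² (J(O) = (O² + (-1/O)*O) + 4² = (O² - 1) + 16 = (-1 + O²) + 16 = 15 + O²)
E(p) = 569/211 (E(p) = 569/(15 + 14²) = 569/(15 + 196) = 569/211)
(215536 - 440402)*(E(-645) + j(224)) = (215536 - 440402)*(569/211 - 201) = -224866*(-41842/211) = 9408843172/211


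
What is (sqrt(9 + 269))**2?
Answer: 278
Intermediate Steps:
(sqrt(9 + 269))**2 = (sqrt(278))**2 = 278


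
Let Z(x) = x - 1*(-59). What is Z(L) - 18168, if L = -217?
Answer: -18326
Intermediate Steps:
Z(x) = 59 + x (Z(x) = x + 59 = 59 + x)
Z(L) - 18168 = (59 - 217) - 18168 = -158 - 18168 = -18326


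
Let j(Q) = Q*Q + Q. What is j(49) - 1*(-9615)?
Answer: 12065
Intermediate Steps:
j(Q) = Q + Q**2 (j(Q) = Q**2 + Q = Q + Q**2)
j(49) - 1*(-9615) = 49*(1 + 49) - 1*(-9615) = 49*50 + 9615 = 2450 + 9615 = 12065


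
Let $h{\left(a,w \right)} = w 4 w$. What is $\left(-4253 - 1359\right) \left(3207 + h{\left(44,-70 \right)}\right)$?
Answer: $-127992884$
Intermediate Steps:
$h{\left(a,w \right)} = 4 w^{2}$ ($h{\left(a,w \right)} = 4 w w = 4 w^{2}$)
$\left(-4253 - 1359\right) \left(3207 + h{\left(44,-70 \right)}\right) = \left(-4253 - 1359\right) \left(3207 + 4 \left(-70\right)^{2}\right) = - 5612 \left(3207 + 4 \cdot 4900\right) = - 5612 \left(3207 + 19600\right) = \left(-5612\right) 22807 = -127992884$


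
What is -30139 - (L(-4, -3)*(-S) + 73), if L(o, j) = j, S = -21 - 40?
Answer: -30029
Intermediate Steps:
S = -61
-30139 - (L(-4, -3)*(-S) + 73) = -30139 - (-(-3)*(-61) + 73) = -30139 - (-3*61 + 73) = -30139 - (-183 + 73) = -30139 - 1*(-110) = -30139 + 110 = -30029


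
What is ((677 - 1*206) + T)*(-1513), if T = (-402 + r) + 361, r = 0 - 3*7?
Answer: -618817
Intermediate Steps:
r = -21 (r = 0 - 21 = -21)
T = -62 (T = (-402 - 21) + 361 = -423 + 361 = -62)
((677 - 1*206) + T)*(-1513) = ((677 - 1*206) - 62)*(-1513) = ((677 - 206) - 62)*(-1513) = (471 - 62)*(-1513) = 409*(-1513) = -618817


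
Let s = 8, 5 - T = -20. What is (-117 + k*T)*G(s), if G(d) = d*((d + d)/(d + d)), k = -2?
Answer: -1336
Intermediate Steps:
T = 25 (T = 5 - 1*(-20) = 5 + 20 = 25)
G(d) = d (G(d) = d*((2*d)/((2*d))) = d*((2*d)*(1/(2*d))) = d*1 = d)
(-117 + k*T)*G(s) = (-117 - 2*25)*8 = (-117 - 50)*8 = -167*8 = -1336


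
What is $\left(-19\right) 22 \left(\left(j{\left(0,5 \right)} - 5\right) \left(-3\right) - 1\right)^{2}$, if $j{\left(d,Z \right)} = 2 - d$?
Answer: $-26752$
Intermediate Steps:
$\left(-19\right) 22 \left(\left(j{\left(0,5 \right)} - 5\right) \left(-3\right) - 1\right)^{2} = \left(-19\right) 22 \left(\left(\left(2 - 0\right) - 5\right) \left(-3\right) - 1\right)^{2} = - 418 \left(\left(\left(2 + 0\right) - 5\right) \left(-3\right) - 1\right)^{2} = - 418 \left(\left(2 - 5\right) \left(-3\right) - 1\right)^{2} = - 418 \left(\left(-3\right) \left(-3\right) - 1\right)^{2} = - 418 \left(9 - 1\right)^{2} = - 418 \cdot 8^{2} = \left(-418\right) 64 = -26752$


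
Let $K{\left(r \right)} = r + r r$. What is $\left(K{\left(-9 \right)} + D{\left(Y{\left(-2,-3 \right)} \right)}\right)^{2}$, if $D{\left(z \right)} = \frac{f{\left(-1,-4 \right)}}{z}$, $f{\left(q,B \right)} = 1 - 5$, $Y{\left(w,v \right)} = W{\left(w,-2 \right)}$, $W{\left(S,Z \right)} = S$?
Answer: $5476$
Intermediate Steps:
$Y{\left(w,v \right)} = w$
$f{\left(q,B \right)} = -4$ ($f{\left(q,B \right)} = 1 - 5 = -4$)
$K{\left(r \right)} = r + r^{2}$
$D{\left(z \right)} = - \frac{4}{z}$
$\left(K{\left(-9 \right)} + D{\left(Y{\left(-2,-3 \right)} \right)}\right)^{2} = \left(- 9 \left(1 - 9\right) - \frac{4}{-2}\right)^{2} = \left(\left(-9\right) \left(-8\right) - -2\right)^{2} = \left(72 + 2\right)^{2} = 74^{2} = 5476$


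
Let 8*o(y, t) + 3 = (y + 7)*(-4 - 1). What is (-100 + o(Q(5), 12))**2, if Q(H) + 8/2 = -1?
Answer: 660969/64 ≈ 10328.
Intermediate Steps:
Q(H) = -5 (Q(H) = -4 - 1 = -5)
o(y, t) = -19/4 - 5*y/8 (o(y, t) = -3/8 + ((y + 7)*(-4 - 1))/8 = -3/8 + ((7 + y)*(-5))/8 = -3/8 + (-35 - 5*y)/8 = -3/8 + (-35/8 - 5*y/8) = -19/4 - 5*y/8)
(-100 + o(Q(5), 12))**2 = (-100 + (-19/4 - 5/8*(-5)))**2 = (-100 + (-19/4 + 25/8))**2 = (-100 - 13/8)**2 = (-813/8)**2 = 660969/64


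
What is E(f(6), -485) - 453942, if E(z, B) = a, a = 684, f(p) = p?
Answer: -453258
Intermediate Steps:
E(z, B) = 684
E(f(6), -485) - 453942 = 684 - 453942 = -453258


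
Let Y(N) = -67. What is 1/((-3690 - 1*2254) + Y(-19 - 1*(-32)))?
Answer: -1/6011 ≈ -0.00016636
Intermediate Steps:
1/((-3690 - 1*2254) + Y(-19 - 1*(-32))) = 1/((-3690 - 1*2254) - 67) = 1/((-3690 - 2254) - 67) = 1/(-5944 - 67) = 1/(-6011) = -1/6011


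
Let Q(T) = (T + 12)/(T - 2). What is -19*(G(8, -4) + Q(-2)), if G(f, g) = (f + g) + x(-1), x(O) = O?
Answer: -19/2 ≈ -9.5000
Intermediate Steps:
Q(T) = (12 + T)/(-2 + T)
G(f, g) = -1 + f + g (G(f, g) = (f + g) - 1 = -1 + f + g)
-19*(G(8, -4) + Q(-2)) = -19*((-1 + 8 - 4) + (12 - 2)/(-2 - 2)) = -19*(3 + 10/(-4)) = -19*(3 - 1/4*10) = -19*(3 - 5/2) = -19*1/2 = -19/2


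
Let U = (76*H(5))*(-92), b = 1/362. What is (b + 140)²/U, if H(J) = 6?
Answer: -2568563761/5497557888 ≈ -0.46722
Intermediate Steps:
b = 1/362 ≈ 0.0027624
U = -41952 (U = (76*6)*(-92) = 456*(-92) = -41952)
(b + 140)²/U = (1/362 + 140)²/(-41952) = (50681/362)²*(-1/41952) = (2568563761/131044)*(-1/41952) = -2568563761/5497557888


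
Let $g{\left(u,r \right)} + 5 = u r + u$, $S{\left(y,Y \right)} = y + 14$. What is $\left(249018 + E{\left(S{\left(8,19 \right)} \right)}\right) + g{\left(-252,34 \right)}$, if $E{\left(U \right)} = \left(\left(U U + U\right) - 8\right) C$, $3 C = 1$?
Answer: $240359$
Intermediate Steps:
$S{\left(y,Y \right)} = 14 + y$
$C = \frac{1}{3}$ ($C = \frac{1}{3} \cdot 1 = \frac{1}{3} \approx 0.33333$)
$E{\left(U \right)} = - \frac{8}{3} + \frac{U}{3} + \frac{U^{2}}{3}$ ($E{\left(U \right)} = \left(\left(U U + U\right) - 8\right) \frac{1}{3} = \left(\left(U^{2} + U\right) - 8\right) \frac{1}{3} = \left(\left(U + U^{2}\right) - 8\right) \frac{1}{3} = \left(-8 + U + U^{2}\right) \frac{1}{3} = - \frac{8}{3} + \frac{U}{3} + \frac{U^{2}}{3}$)
$g{\left(u,r \right)} = -5 + u + r u$ ($g{\left(u,r \right)} = -5 + \left(u r + u\right) = -5 + \left(r u + u\right) = -5 + \left(u + r u\right) = -5 + u + r u$)
$\left(249018 + E{\left(S{\left(8,19 \right)} \right)}\right) + g{\left(-252,34 \right)} = \left(249018 + \left(- \frac{8}{3} + \frac{14 + 8}{3} + \frac{\left(14 + 8\right)^{2}}{3}\right)\right) - 8825 = \left(249018 + \left(- \frac{8}{3} + \frac{1}{3} \cdot 22 + \frac{22^{2}}{3}\right)\right) - 8825 = \left(249018 + \left(- \frac{8}{3} + \frac{22}{3} + \frac{1}{3} \cdot 484\right)\right) - 8825 = \left(249018 + \left(- \frac{8}{3} + \frac{22}{3} + \frac{484}{3}\right)\right) - 8825 = \left(249018 + 166\right) - 8825 = 249184 - 8825 = 240359$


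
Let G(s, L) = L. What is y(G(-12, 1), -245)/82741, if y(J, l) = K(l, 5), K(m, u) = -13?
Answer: -13/82741 ≈ -0.00015712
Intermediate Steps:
y(J, l) = -13
y(G(-12, 1), -245)/82741 = -13/82741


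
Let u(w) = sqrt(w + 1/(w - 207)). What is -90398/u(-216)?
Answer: 271194*I*sqrt(4294343)/91369 ≈ 6150.8*I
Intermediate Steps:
u(w) = sqrt(w + 1/(-207 + w))
-90398/u(-216) = -90398*(-3*I*sqrt(47))/sqrt(1 - 216*(-207 - 216)) = -90398*(-3*I*sqrt(47))/sqrt(1 - 216*(-423)) = -90398*(-3*I*sqrt(47)/sqrt(1 + 91368)) = -90398*(-3*I*sqrt(4294343)/91369) = -(-271194)*I*sqrt(4294343)/91369 = 271194*I*sqrt(4294343)/91369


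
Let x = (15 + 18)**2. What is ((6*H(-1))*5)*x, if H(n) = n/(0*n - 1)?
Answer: 32670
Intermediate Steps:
H(n) = -n (H(n) = n/(0 - 1) = n/(-1) = n*(-1) = -n)
x = 1089 (x = 33**2 = 1089)
((6*H(-1))*5)*x = ((6*(-1*(-1)))*5)*1089 = ((6*1)*5)*1089 = (6*5)*1089 = 30*1089 = 32670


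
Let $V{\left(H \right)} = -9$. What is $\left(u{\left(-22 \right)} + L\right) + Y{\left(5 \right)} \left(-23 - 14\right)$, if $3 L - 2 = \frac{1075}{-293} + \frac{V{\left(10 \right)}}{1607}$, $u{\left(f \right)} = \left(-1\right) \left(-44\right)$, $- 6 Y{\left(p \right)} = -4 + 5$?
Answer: $\frac{140149231}{2825106} \approx 49.608$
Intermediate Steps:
$Y{\left(p \right)} = - \frac{1}{6}$ ($Y{\left(p \right)} = - \frac{-4 + 5}{6} = \left(- \frac{1}{6}\right) 1 = - \frac{1}{6}$)
$u{\left(f \right)} = 44$
$L = - \frac{262820}{470851}$ ($L = \frac{2}{3} + \frac{\frac{1075}{-293} - \frac{9}{1607}}{3} = \frac{2}{3} + \frac{1075 \left(- \frac{1}{293}\right) - \frac{9}{1607}}{3} = \frac{2}{3} + \frac{- \frac{1075}{293} - \frac{9}{1607}}{3} = \frac{2}{3} + \frac{1}{3} \left(- \frac{1730162}{470851}\right) = \frac{2}{3} - \frac{1730162}{1412553} = - \frac{262820}{470851} \approx -0.55818$)
$\left(u{\left(-22 \right)} + L\right) + Y{\left(5 \right)} \left(-23 - 14\right) = \left(44 - \frac{262820}{470851}\right) - \frac{-23 - 14}{6} = \frac{20454624}{470851} - - \frac{37}{6} = \frac{20454624}{470851} + \frac{37}{6} = \frac{140149231}{2825106}$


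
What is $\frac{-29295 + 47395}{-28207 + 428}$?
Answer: $- \frac{18100}{27779} \approx -0.65157$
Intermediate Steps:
$\frac{-29295 + 47395}{-28207 + 428} = \frac{18100}{-27779} = 18100 \left(- \frac{1}{27779}\right) = - \frac{18100}{27779}$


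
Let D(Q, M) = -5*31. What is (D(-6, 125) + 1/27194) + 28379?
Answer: 767523457/27194 ≈ 28224.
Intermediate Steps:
D(Q, M) = -155
(D(-6, 125) + 1/27194) + 28379 = (-155 + 1/27194) + 28379 = -4215069/27194 + 28379 = 767523457/27194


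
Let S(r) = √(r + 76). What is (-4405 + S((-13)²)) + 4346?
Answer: -59 + 7*√5 ≈ -43.348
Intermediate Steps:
S(r) = √(76 + r)
(-4405 + S((-13)²)) + 4346 = (-4405 + √(76 + (-13)²)) + 4346 = (-4405 + √(76 + 169)) + 4346 = (-4405 + √245) + 4346 = (-4405 + 7*√5) + 4346 = -59 + 7*√5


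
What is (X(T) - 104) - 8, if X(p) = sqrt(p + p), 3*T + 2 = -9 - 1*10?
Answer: -112 + I*sqrt(14) ≈ -112.0 + 3.7417*I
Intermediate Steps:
T = -7 (T = -2/3 + (-9 - 1*10)/3 = -2/3 + (-9 - 10)/3 = -2/3 + (1/3)*(-19) = -2/3 - 19/3 = -7)
X(p) = sqrt(2)*sqrt(p) (X(p) = sqrt(2*p) = sqrt(2)*sqrt(p))
(X(T) - 104) - 8 = (sqrt(2)*sqrt(-7) - 104) - 8 = (sqrt(2)*(I*sqrt(7)) - 104) - 8 = (I*sqrt(14) - 104) - 8 = (-104 + I*sqrt(14)) - 8 = -112 + I*sqrt(14)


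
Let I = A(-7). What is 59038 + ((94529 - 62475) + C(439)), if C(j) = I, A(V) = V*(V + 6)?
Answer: 91099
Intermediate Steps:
A(V) = V*(6 + V)
I = 7 (I = -7*(6 - 7) = -7*(-1) = 7)
C(j) = 7
59038 + ((94529 - 62475) + C(439)) = 59038 + ((94529 - 62475) + 7) = 59038 + (32054 + 7) = 59038 + 32061 = 91099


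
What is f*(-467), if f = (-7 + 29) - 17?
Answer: -2335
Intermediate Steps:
f = 5 (f = 22 - 17 = 5)
f*(-467) = 5*(-467) = -2335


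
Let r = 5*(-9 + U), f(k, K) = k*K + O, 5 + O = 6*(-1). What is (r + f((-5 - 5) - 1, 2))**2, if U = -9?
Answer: 15129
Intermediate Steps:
O = -11 (O = -5 + 6*(-1) = -5 - 6 = -11)
f(k, K) = -11 + K*k (f(k, K) = k*K - 11 = K*k - 11 = -11 + K*k)
r = -90 (r = 5*(-9 - 9) = 5*(-18) = -90)
(r + f((-5 - 5) - 1, 2))**2 = (-90 + (-11 + 2*((-5 - 5) - 1)))**2 = (-90 + (-11 + 2*(-10 - 1)))**2 = (-90 + (-11 + 2*(-11)))**2 = (-90 + (-11 - 22))**2 = (-90 - 33)**2 = (-123)**2 = 15129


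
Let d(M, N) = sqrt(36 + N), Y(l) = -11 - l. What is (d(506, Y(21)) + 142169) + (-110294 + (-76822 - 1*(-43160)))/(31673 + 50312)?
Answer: 11655745479/81985 ≈ 1.4217e+5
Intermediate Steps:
(d(506, Y(21)) + 142169) + (-110294 + (-76822 - 1*(-43160)))/(31673 + 50312) = (sqrt(36 + (-11 - 1*21)) + 142169) + (-110294 + (-76822 - 1*(-43160)))/(31673 + 50312) = (sqrt(36 + (-11 - 21)) + 142169) + (-110294 + (-76822 + 43160))/81985 = (sqrt(36 - 32) + 142169) + (-110294 - 33662)*(1/81985) = (sqrt(4) + 142169) - 143956*1/81985 = (2 + 142169) - 143956/81985 = 142171 - 143956/81985 = 11655745479/81985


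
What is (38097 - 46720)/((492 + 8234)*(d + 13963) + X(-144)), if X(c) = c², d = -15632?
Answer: 8623/14542958 ≈ 0.00059293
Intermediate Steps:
(38097 - 46720)/((492 + 8234)*(d + 13963) + X(-144)) = (38097 - 46720)/((492 + 8234)*(-15632 + 13963) + (-144)²) = -8623/(8726*(-1669) + 20736) = -8623/(-14563694 + 20736) = -8623/(-14542958) = -8623*(-1/14542958) = 8623/14542958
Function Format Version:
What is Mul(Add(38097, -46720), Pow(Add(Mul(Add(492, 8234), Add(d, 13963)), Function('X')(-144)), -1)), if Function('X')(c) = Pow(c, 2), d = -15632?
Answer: Rational(8623, 14542958) ≈ 0.00059293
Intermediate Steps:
Mul(Add(38097, -46720), Pow(Add(Mul(Add(492, 8234), Add(d, 13963)), Function('X')(-144)), -1)) = Mul(Add(38097, -46720), Pow(Add(Mul(Add(492, 8234), Add(-15632, 13963)), Pow(-144, 2)), -1)) = Mul(-8623, Pow(Add(Mul(8726, -1669), 20736), -1)) = Mul(-8623, Pow(Add(-14563694, 20736), -1)) = Mul(-8623, Pow(-14542958, -1)) = Mul(-8623, Rational(-1, 14542958)) = Rational(8623, 14542958)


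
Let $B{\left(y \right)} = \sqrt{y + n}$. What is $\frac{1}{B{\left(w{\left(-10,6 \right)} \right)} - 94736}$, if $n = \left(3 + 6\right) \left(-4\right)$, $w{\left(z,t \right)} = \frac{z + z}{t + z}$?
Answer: $- \frac{3056}{289513217} - \frac{i \sqrt{31}}{8974909727} \approx -1.0556 \cdot 10^{-5} - 6.2037 \cdot 10^{-10} i$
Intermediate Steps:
$w{\left(z,t \right)} = \frac{2 z}{t + z}$
$n = -36$ ($n = 9 \left(-4\right) = -36$)
$B{\left(y \right)} = \sqrt{-36 + y}$ ($B{\left(y \right)} = \sqrt{y - 36} = \sqrt{-36 + y}$)
$\frac{1}{B{\left(w{\left(-10,6 \right)} \right)} - 94736} = \frac{1}{\sqrt{-36 + 2 \left(-10\right) \frac{1}{6 - 10}} - 94736} = \frac{1}{\sqrt{-36 + 2 \left(-10\right) \frac{1}{-4}} - 94736} = \frac{1}{\sqrt{-36 + 2 \left(-10\right) \left(- \frac{1}{4}\right)} - 94736} = \frac{1}{\sqrt{-36 + 5} - 94736} = \frac{1}{\sqrt{-31} - 94736} = \frac{1}{i \sqrt{31} - 94736} = \frac{1}{-94736 + i \sqrt{31}}$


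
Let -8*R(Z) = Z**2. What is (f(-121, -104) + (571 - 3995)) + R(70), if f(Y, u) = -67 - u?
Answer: -7999/2 ≈ -3999.5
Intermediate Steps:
R(Z) = -Z**2/8
(f(-121, -104) + (571 - 3995)) + R(70) = ((-67 - 1*(-104)) + (571 - 3995)) - 1/8*70**2 = ((-67 + 104) - 3424) - 1/8*4900 = (37 - 3424) - 1225/2 = -3387 - 1225/2 = -7999/2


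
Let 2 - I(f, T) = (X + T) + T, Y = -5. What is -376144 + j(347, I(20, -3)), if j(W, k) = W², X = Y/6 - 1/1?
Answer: -255735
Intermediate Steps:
X = -11/6 (X = -5/6 - 1/1 = -5*⅙ - 1*1 = -⅚ - 1 = -11/6 ≈ -1.8333)
I(f, T) = 23/6 - 2*T (I(f, T) = 2 - ((-11/6 + T) + T) = 2 - (-11/6 + 2*T) = 2 + (11/6 - 2*T) = 23/6 - 2*T)
-376144 + j(347, I(20, -3)) = -376144 + 347² = -376144 + 120409 = -255735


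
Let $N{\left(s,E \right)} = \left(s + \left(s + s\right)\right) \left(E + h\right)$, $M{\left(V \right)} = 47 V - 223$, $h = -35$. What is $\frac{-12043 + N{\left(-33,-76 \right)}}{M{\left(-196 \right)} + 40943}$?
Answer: $- \frac{527}{15754} \approx -0.033452$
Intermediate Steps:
$M{\left(V \right)} = -223 + 47 V$
$N{\left(s,E \right)} = 3 s \left(-35 + E\right)$ ($N{\left(s,E \right)} = \left(s + \left(s + s\right)\right) \left(E - 35\right) = \left(s + 2 s\right) \left(-35 + E\right) = 3 s \left(-35 + E\right)$)
$\frac{-12043 + N{\left(-33,-76 \right)}}{M{\left(-196 \right)} + 40943} = \frac{-12043 + 3 \left(-33\right) \left(-35 - 76\right)}{\left(-223 + 47 \left(-196\right)\right) + 40943} = \frac{-12043 + 3 \left(-33\right) \left(-111\right)}{\left(-223 - 9212\right) + 40943} = \frac{-12043 + 10989}{-9435 + 40943} = - \frac{1054}{31508} = \left(-1054\right) \frac{1}{31508} = - \frac{527}{15754}$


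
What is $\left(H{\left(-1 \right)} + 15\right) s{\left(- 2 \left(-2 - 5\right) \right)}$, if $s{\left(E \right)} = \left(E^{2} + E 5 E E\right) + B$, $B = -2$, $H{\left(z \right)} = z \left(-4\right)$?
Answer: $264366$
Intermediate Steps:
$H{\left(z \right)} = - 4 z$
$s{\left(E \right)} = -2 + E^{2} + 5 E^{3}$ ($s{\left(E \right)} = \left(E^{2} + E 5 E E\right) - 2 = \left(E^{2} + 5 E E E\right) - 2 = \left(E^{2} + 5 E^{2} E\right) - 2 = \left(E^{2} + 5 E^{3}\right) - 2 = -2 + E^{2} + 5 E^{3}$)
$\left(H{\left(-1 \right)} + 15\right) s{\left(- 2 \left(-2 - 5\right) \right)} = \left(\left(-4\right) \left(-1\right) + 15\right) \left(-2 + \left(- 2 \left(-2 - 5\right)\right)^{2} + 5 \left(- 2 \left(-2 - 5\right)\right)^{3}\right) = \left(4 + 15\right) \left(-2 + \left(\left(-2\right) \left(-7\right)\right)^{2} + 5 \left(\left(-2\right) \left(-7\right)\right)^{3}\right) = 19 \left(-2 + 14^{2} + 5 \cdot 14^{3}\right) = 19 \left(-2 + 196 + 5 \cdot 2744\right) = 19 \left(-2 + 196 + 13720\right) = 19 \cdot 13914 = 264366$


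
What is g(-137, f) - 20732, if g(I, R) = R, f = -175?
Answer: -20907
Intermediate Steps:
g(-137, f) - 20732 = -175 - 20732 = -20907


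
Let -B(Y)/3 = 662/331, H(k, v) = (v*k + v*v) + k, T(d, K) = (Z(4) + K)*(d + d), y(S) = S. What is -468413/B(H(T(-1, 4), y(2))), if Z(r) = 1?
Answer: 468413/6 ≈ 78069.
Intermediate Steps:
T(d, K) = 2*d*(1 + K) (T(d, K) = (1 + K)*(d + d) = (1 + K)*(2*d) = 2*d*(1 + K))
H(k, v) = k + v² + k*v (H(k, v) = (k*v + v²) + k = (v² + k*v) + k = k + v² + k*v)
B(Y) = -6 (B(Y) = -1986/331 = -3*2 = -6)
-468413/B(H(T(-1, 4), y(2))) = -468413/(-6) = -468413*(-⅙) = 468413/6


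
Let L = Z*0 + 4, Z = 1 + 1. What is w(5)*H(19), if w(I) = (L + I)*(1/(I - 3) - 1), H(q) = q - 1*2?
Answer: -153/2 ≈ -76.500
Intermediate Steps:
Z = 2
L = 4 (L = 2*0 + 4 = 0 + 4 = 4)
H(q) = -2 + q (H(q) = q - 2 = -2 + q)
w(I) = (-1 + 1/(-3 + I))*(4 + I) (w(I) = (4 + I)*(1/(I - 3) - 1) = (4 + I)*(1/(-3 + I) - 1) = (4 + I)*(-1 + 1/(-3 + I)) = (-1 + 1/(-3 + I))*(4 + I))
w(5)*H(19) = ((16 - 1*5²)/(-3 + 5))*(-2 + 19) = ((16 - 1*25)/2)*17 = ((16 - 25)/2)*17 = ((½)*(-9))*17 = -9/2*17 = -153/2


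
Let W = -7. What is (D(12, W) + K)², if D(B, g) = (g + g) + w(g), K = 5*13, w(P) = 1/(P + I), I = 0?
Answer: 126736/49 ≈ 2586.4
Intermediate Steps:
w(P) = 1/P (w(P) = 1/(P + 0) = 1/P)
K = 65
D(B, g) = 1/g + 2*g (D(B, g) = (g + g) + 1/g = 2*g + 1/g = 1/g + 2*g)
(D(12, W) + K)² = ((1/(-7) + 2*(-7)) + 65)² = ((-⅐ - 14) + 65)² = (-99/7 + 65)² = (356/7)² = 126736/49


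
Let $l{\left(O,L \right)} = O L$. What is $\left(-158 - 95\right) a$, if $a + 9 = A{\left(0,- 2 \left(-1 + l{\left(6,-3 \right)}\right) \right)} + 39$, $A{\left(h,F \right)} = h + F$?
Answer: $-17204$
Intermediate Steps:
$l{\left(O,L \right)} = L O$
$A{\left(h,F \right)} = F + h$
$a = 68$ ($a = -9 + \left(\left(- 2 \left(-1 - 18\right) + 0\right) + 39\right) = -9 + \left(\left(\left(-2\right) \left(-19\right) + 0\right) + 39\right) = -9 + \left(\left(38 + 0\right) + 39\right) = -9 + \left(38 + 39\right) = -9 + 77 = 68$)
$\left(-158 - 95\right) a = \left(-158 - 95\right) 68 = \left(-253\right) 68 = -17204$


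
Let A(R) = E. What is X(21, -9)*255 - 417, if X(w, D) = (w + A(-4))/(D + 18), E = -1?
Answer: 449/3 ≈ 149.67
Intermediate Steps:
A(R) = -1
X(w, D) = (-1 + w)/(18 + D) (X(w, D) = (w - 1)/(D + 18) = (-1 + w)/(18 + D))
X(21, -9)*255 - 417 = ((-1 + 21)/(18 - 9))*255 - 417 = (20/9)*255 - 417 = 1700/3 - 417 = 449/3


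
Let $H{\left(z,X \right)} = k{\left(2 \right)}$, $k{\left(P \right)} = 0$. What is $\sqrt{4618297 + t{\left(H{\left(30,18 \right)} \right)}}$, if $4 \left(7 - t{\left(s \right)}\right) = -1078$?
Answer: $\frac{\sqrt{18474294}}{2} \approx 2149.1$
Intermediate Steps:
$H{\left(z,X \right)} = 0$
$t{\left(s \right)} = \frac{553}{2}$ ($t{\left(s \right)} = 7 - - \frac{539}{2} = 7 + \frac{539}{2} = \frac{553}{2}$)
$\sqrt{4618297 + t{\left(H{\left(30,18 \right)} \right)}} = \sqrt{4618297 + \frac{553}{2}} = \sqrt{\frac{9237147}{2}} = \frac{\sqrt{18474294}}{2}$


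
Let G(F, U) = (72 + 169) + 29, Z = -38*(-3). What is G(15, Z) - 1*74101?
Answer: -73831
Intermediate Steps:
Z = 114
G(F, U) = 270 (G(F, U) = 241 + 29 = 270)
G(15, Z) - 1*74101 = 270 - 1*74101 = 270 - 74101 = -73831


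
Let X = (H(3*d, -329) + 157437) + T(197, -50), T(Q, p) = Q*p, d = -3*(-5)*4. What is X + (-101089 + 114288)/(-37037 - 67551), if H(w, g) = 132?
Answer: 15449621573/104588 ≈ 1.4772e+5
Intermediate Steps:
d = 60 (d = 15*4 = 60)
X = 147719 (X = (132 + 157437) + 197*(-50) = 157569 - 9850 = 147719)
X + (-101089 + 114288)/(-37037 - 67551) = 147719 + (-101089 + 114288)/(-37037 - 67551) = 147719 + 13199/(-104588) = 147719 + 13199*(-1/104588) = 147719 - 13199/104588 = 15449621573/104588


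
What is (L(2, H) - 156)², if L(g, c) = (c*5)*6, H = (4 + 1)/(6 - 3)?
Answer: 11236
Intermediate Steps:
H = 5/3 ≈ 1.6667
L(g, c) = 30*c (L(g, c) = (5*c)*6 = 30*c)
(L(2, H) - 156)² = (30*(5/3) - 156)² = (50 - 156)² = (-106)² = 11236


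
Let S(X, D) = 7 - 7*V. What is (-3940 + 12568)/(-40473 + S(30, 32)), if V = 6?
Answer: -2157/10127 ≈ -0.21300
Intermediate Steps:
S(X, D) = -35 (S(X, D) = 7 - 7*6 = 7 - 42 = -35)
(-3940 + 12568)/(-40473 + S(30, 32)) = (-3940 + 12568)/(-40473 - 35) = 8628/(-40508) = 8628*(-1/40508) = -2157/10127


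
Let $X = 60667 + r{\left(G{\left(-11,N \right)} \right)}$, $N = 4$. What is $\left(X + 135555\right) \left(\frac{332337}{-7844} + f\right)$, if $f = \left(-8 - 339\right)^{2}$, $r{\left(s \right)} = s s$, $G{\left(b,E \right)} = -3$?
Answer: $\frac{185272648367429}{7844} \approx 2.362 \cdot 10^{10}$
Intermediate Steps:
$r{\left(s \right)} = s^{2}$
$f = 120409$ ($f = \left(-347\right)^{2} = 120409$)
$X = 60676$ ($X = 60667 + \left(-3\right)^{2} = 60667 + 9 = 60676$)
$\left(X + 135555\right) \left(\frac{332337}{-7844} + f\right) = \left(60676 + 135555\right) \left(\frac{332337}{-7844} + 120409\right) = 196231 \left(332337 \left(- \frac{1}{7844}\right) + 120409\right) = 196231 \left(- \frac{332337}{7844} + 120409\right) = 196231 \cdot \frac{944155859}{7844} = \frac{185272648367429}{7844}$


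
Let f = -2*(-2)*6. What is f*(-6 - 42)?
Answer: -1152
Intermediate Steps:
f = 24 (f = 4*6 = 24)
f*(-6 - 42) = 24*(-6 - 42) = 24*(-48) = -1152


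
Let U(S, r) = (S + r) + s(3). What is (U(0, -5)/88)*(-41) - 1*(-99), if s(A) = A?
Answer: 4397/44 ≈ 99.932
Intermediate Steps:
U(S, r) = 3 + S + r (U(S, r) = (S + r) + 3 = 3 + S + r)
(U(0, -5)/88)*(-41) - 1*(-99) = ((3 + 0 - 5)/88)*(-41) - 1*(-99) = -2*1/88*(-41) + 99 = -1/44*(-41) + 99 = 41/44 + 99 = 4397/44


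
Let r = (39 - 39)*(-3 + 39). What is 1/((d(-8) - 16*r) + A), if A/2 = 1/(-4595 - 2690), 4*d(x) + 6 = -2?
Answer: -7285/14572 ≈ -0.49993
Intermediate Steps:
r = 0 (r = 0*36 = 0)
d(x) = -2 (d(x) = -3/2 + (¼)*(-2) = -3/2 - ½ = -2)
A = -2/7285 (A = 2/(-4595 - 2690) = 2/(-7285) = 2*(-1/7285) = -2/7285 ≈ -0.00027454)
1/((d(-8) - 16*r) + A) = 1/((-2 - 16*0) - 2/7285) = 1/((-2 + 0) - 2/7285) = 1/(-2 - 2/7285) = 1/(-14572/7285) = -7285/14572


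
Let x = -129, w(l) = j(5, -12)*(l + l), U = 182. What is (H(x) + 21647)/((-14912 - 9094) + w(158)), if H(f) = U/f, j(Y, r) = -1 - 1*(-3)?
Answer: -2792281/3015246 ≈ -0.92605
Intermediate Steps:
j(Y, r) = 2 (j(Y, r) = -1 + 3 = 2)
w(l) = 4*l (w(l) = 2*(l + l) = 2*(2*l) = 4*l)
H(f) = 182/f
(H(x) + 21647)/((-14912 - 9094) + w(158)) = (182/(-129) + 21647)/((-14912 - 9094) + 4*158) = (182*(-1/129) + 21647)/(-24006 + 632) = (-182/129 + 21647)/(-23374) = (2792281/129)*(-1/23374) = -2792281/3015246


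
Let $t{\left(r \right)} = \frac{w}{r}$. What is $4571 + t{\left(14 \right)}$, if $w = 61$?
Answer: $\frac{64055}{14} \approx 4575.4$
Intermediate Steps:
$t{\left(r \right)} = \frac{61}{r}$
$4571 + t{\left(14 \right)} = 4571 + \frac{61}{14} = \frac{64055}{14}$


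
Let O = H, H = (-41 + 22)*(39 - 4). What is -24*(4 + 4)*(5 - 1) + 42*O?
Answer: -28698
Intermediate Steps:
H = -665 (H = -19*35 = -665)
O = -665
-24*(4 + 4)*(5 - 1) + 42*O = -24*(4 + 4)*(5 - 1) + 42*(-665) = -192*4 - 27930 = -24*32 - 27930 = -768 - 27930 = -28698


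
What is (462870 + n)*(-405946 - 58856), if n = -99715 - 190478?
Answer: -80260614954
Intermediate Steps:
n = -290193
(462870 + n)*(-405946 - 58856) = (462870 - 290193)*(-405946 - 58856) = 172677*(-464802) = -80260614954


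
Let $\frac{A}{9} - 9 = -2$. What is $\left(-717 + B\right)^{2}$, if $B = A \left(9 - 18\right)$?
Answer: $1648656$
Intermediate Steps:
$A = 63$ ($A = 81 + 9 \left(-2\right) = 81 - 18 = 63$)
$B = -567$ ($B = 63 \left(9 - 18\right) = 63 \left(-9\right) = -567$)
$\left(-717 + B\right)^{2} = \left(-717 - 567\right)^{2} = \left(-1284\right)^{2} = 1648656$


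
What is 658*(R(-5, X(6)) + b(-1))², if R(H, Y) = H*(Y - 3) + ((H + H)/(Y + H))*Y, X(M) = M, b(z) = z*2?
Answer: 3901282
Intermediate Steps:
b(z) = 2*z
R(H, Y) = H*(-3 + Y) + 2*H*Y/(H + Y) (R(H, Y) = H*(-3 + Y) + ((2*H)/(H + Y))*Y = H*(-3 + Y) + (2*H/(H + Y))*Y = H*(-3 + Y) + 2*H*Y/(H + Y))
658*(R(-5, X(6)) + b(-1))² = 658*(-5*(6² - 1*6 - 3*(-5) - 5*6)/(-5 + 6) + 2*(-1))² = 658*(-5*(36 - 6 + 15 - 30)/1 - 2)² = 658*(-5*1*15 - 2)² = 658*(-75 - 2)² = 658*(-77)² = 658*5929 = 3901282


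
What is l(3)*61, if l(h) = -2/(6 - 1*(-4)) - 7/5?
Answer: -488/5 ≈ -97.600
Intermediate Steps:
l(h) = -8/5 (l(h) = -2/(6 + 4) - 7*⅕ = -2/10 - 7/5 = -2*⅒ - 7/5 = -⅕ - 7/5 = -8/5)
l(3)*61 = -8/5*61 = -488/5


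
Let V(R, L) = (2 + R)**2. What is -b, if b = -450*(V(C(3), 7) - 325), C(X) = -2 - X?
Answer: -142200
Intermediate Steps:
b = 142200 (b = -450*((2 + (-2 - 1*3))**2 - 325) = -450*((2 + (-2 - 3))**2 - 325) = -450*((2 - 5)**2 - 325) = -450*((-3)**2 - 325) = -450*(9 - 325) = -450*(-316) = 142200)
-b = -1*142200 = -142200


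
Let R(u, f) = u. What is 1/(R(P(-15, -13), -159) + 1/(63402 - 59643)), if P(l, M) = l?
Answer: -3759/56384 ≈ -0.066668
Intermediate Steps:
1/(R(P(-15, -13), -159) + 1/(63402 - 59643)) = 1/(-15 + 1/(63402 - 59643)) = 1/(-15 + 1/3759) = 1/(-56384/3759) = -3759/56384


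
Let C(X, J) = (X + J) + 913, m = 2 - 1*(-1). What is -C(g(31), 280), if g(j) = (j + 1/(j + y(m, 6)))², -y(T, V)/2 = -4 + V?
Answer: -1571941/729 ≈ -2156.3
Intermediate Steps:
m = 3 (m = 2 + 1 = 3)
y(T, V) = 8 - 2*V (y(T, V) = -2*(-4 + V) = 8 - 2*V)
g(j) = (j + 1/(-4 + j))² (g(j) = (j + 1/(j + (8 - 2*6)))² = (j + 1/(j + (8 - 12)))² = (j + 1/(j - 4))² = (j + 1/(-4 + j))²)
C(X, J) = 913 + J + X (C(X, J) = (J + X) + 913 = 913 + J + X)
-C(g(31), 280) = -(913 + 280 + (1 + 31² - 4*31)²/(-4 + 31)²) = -(913 + 280 + (1 + 961 - 124)²/27²) = -(913 + 280 + (1/729)*838²) = -(913 + 280 + (1/729)*702244) = -(913 + 280 + 702244/729) = -1*1571941/729 = -1571941/729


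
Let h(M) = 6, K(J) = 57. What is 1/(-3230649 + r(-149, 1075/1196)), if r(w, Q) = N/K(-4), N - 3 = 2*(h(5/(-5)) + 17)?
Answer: -57/184146944 ≈ -3.0954e-7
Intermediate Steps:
N = 49 (N = 3 + 2*(6 + 17) = 3 + 2*23 = 3 + 46 = 49)
r(w, Q) = 49/57
1/(-3230649 + r(-149, 1075/1196)) = 1/(-3230649 + 49/57) = 1/(-184146944/57) = -57/184146944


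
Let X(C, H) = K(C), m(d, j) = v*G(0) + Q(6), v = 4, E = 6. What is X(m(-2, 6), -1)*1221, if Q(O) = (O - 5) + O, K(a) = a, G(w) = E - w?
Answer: 37851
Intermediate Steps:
G(w) = 6 - w
Q(O) = -5 + 2*O (Q(O) = (-5 + O) + O = -5 + 2*O)
m(d, j) = 31 (m(d, j) = 4*(6 - 1*0) + (-5 + 2*6) = 4*(6 + 0) + (-5 + 12) = 4*6 + 7 = 24 + 7 = 31)
X(C, H) = C
X(m(-2, 6), -1)*1221 = 31*1221 = 37851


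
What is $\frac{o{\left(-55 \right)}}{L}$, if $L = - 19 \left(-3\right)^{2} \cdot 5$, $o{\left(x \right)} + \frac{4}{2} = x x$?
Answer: $- \frac{3023}{855} \approx -3.5357$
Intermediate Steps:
$o{\left(x \right)} = -2 + x^{2}$ ($o{\left(x \right)} = -2 + x x = -2 + x^{2}$)
$L = -855$ ($L = \left(-19\right) 9 \cdot 5 = \left(-171\right) 5 = -855$)
$\frac{o{\left(-55 \right)}}{L} = \frac{-2 + \left(-55\right)^{2}}{-855} = \left(-2 + 3025\right) \left(- \frac{1}{855}\right) = 3023 \left(- \frac{1}{855}\right) = - \frac{3023}{855}$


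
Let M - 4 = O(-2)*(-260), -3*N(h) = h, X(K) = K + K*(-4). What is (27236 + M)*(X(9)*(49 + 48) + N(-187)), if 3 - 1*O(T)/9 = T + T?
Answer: -27765400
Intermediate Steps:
X(K) = -3*K (X(K) = K - 4*K = -3*K)
N(h) = -h/3
O(T) = 27 - 18*T (O(T) = 27 - 9*(T + T) = 27 - 18*T)
M = -16376 (M = 4 + (27 - 18*(-2))*(-260) = 4 + (27 + 36)*(-260) = 4 + 63*(-260) = 4 - 16380 = -16376)
(27236 + M)*(X(9)*(49 + 48) + N(-187)) = (27236 - 16376)*((-3*9)*(49 + 48) - ⅓*(-187)) = 10860*(-27*97 + 187/3) = 10860*(-2619 + 187/3) = 10860*(-7670/3) = -27765400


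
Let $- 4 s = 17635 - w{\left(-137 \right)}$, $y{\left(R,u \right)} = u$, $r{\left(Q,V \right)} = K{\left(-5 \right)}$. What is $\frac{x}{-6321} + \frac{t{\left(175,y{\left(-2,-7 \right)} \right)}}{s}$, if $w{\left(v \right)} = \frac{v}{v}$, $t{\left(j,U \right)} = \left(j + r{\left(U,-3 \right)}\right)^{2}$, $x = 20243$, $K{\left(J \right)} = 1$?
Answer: $- \frac{63342347}{6192473} \approx -10.229$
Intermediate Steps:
$r{\left(Q,V \right)} = 1$
$t{\left(j,U \right)} = \left(1 + j\right)^{2}$ ($t{\left(j,U \right)} = \left(j + 1\right)^{2} = \left(1 + j\right)^{2}$)
$w{\left(v \right)} = 1$
$s = - \frac{8817}{2}$ ($s = - \frac{17635 - 1}{4} = \left(- \frac{1}{4}\right) 17634 = - \frac{8817}{2} \approx -4408.5$)
$\frac{x}{-6321} + \frac{t{\left(175,y{\left(-2,-7 \right)} \right)}}{s} = \frac{20243}{-6321} + \frac{\left(1 + 175\right)^{2}}{- \frac{8817}{2}} = 20243 \left(- \frac{1}{6321}\right) + 176^{2} \left(- \frac{2}{8817}\right) = - \frac{20243}{6321} + 30976 \left(- \frac{2}{8817}\right) = - \frac{20243}{6321} - \frac{61952}{8817} = - \frac{63342347}{6192473}$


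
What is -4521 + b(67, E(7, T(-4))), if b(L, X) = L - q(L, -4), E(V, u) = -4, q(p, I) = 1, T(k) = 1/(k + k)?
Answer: -4455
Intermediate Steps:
T(k) = 1/(2*k)
b(L, X) = -1 + L (b(L, X) = L - 1*1 = L - 1 = -1 + L)
-4521 + b(67, E(7, T(-4))) = -4521 + (-1 + 67) = -4521 + 66 = -4455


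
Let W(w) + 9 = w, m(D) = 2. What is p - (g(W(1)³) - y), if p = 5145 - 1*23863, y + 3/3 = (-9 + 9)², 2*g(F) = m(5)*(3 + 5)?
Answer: -18727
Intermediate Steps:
W(w) = -9 + w
g(F) = 8 (g(F) = (2*(3 + 5))/2 = (2*8)/2 = (½)*16 = 8)
y = -1 (y = -1 + (-9 + 9)² = -1 + 0² = -1 + 0 = -1)
p = -18718 (p = 5145 - 23863 = -18718)
p - (g(W(1)³) - y) = -18718 - (8 - 1*(-1)) = -18718 - (8 + 1) = -18718 - 1*9 = -18718 - 9 = -18727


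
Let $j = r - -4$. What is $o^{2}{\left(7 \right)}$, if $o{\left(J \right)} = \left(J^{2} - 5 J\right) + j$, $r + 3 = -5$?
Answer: $100$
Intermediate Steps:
$r = -8$ ($r = -3 - 5 = -8$)
$j = -4$ ($j = -8 - -4 = -8 + 4 = -4$)
$o{\left(J \right)} = -4 + J^{2} - 5 J$ ($o{\left(J \right)} = \left(J^{2} - 5 J\right) - 4 = -4 + J^{2} - 5 J$)
$o^{2}{\left(7 \right)} = \left(-4 + 7^{2} - 35\right)^{2} = \left(-4 + 49 - 35\right)^{2} = 10^{2} = 100$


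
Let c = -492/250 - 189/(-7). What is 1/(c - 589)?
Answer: -125/70496 ≈ -0.0017732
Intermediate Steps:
c = 3129/125 (c = -492*1/250 - 189*(-⅐) = -246/125 + 27 = 3129/125 ≈ 25.032)
1/(c - 589) = 1/(3129/125 - 589) = 1/(-70496/125) = -125/70496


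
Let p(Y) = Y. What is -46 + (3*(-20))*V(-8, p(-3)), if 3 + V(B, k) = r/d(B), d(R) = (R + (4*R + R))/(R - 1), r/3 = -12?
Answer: 539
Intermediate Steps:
r = -36 (r = 3*(-12) = -36)
d(R) = 6*R/(-1 + R) (d(R) = (R + 5*R)/(-1 + R) = (6*R)/(-1 + R) = 6*R/(-1 + R))
V(B, k) = -3 - 6*(-1 + B)/B (V(B, k) = -3 - 36*(-1 + B)/(6*B) = -3 - 6*(-1 + B)/B)
-46 + (3*(-20))*V(-8, p(-3)) = -46 + (3*(-20))*(-9 + 6/(-8)) = -46 - 60*(-9 + 6*(-1/8)) = -46 - 60*(-9 - 3/4) = -46 - 60*(-39/4) = -46 + 585 = 539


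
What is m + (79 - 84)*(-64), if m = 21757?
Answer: 22077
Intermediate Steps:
m + (79 - 84)*(-64) = 21757 + (79 - 84)*(-64) = 21757 - 5*(-64) = 21757 + 320 = 22077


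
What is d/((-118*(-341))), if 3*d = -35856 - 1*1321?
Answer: -37177/120714 ≈ -0.30798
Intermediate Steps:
d = -37177/3 (d = (-35856 - 1*1321)/3 = (-35856 - 1321)/3 = (⅓)*(-37177) = -37177/3 ≈ -12392.)
d/((-118*(-341))) = -37177/(3*((-118*(-341)))) = -37177/3/40238 = -37177/3*1/40238 = -37177/120714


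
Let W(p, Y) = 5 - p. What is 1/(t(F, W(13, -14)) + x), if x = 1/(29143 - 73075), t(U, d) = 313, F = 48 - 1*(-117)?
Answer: 43932/13750715 ≈ 0.0031949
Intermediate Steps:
F = 165 (F = 48 + 117 = 165)
x = -1/43932 (x = 1/(-43932) = -1/43932 ≈ -2.2762e-5)
1/(t(F, W(13, -14)) + x) = 1/(313 - 1/43932) = 1/(13750715/43932) = 43932/13750715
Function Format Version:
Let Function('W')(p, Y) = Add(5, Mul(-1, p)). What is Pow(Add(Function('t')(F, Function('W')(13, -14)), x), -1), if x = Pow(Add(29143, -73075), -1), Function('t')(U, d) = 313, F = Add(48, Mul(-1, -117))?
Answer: Rational(43932, 13750715) ≈ 0.0031949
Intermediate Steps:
F = 165 (F = Add(48, 117) = 165)
x = Rational(-1, 43932) (x = Pow(-43932, -1) = Rational(-1, 43932) ≈ -2.2762e-5)
Pow(Add(Function('t')(F, Function('W')(13, -14)), x), -1) = Pow(Add(313, Rational(-1, 43932)), -1) = Pow(Rational(13750715, 43932), -1) = Rational(43932, 13750715)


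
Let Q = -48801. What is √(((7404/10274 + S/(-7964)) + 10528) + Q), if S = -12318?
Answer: I*√1093749023818490/169054 ≈ 195.63*I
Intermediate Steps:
√(((7404/10274 + S/(-7964)) + 10528) + Q) = √(((7404/10274 - 12318/(-7964)) + 10528) - 48801) = √(((7404*(1/10274) - 12318*(-1/7964)) + 10528) - 48801) = √(((3702/5137 + 6159/3982) + 10528) - 48801) = √((383307/169054 + 10528) - 48801) = √(1780183819/169054 - 48801) = √(-6469820435/169054) = I*√1093749023818490/169054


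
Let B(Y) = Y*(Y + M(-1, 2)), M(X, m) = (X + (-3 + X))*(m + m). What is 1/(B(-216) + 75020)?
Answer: 1/125996 ≈ 7.9368e-6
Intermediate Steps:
M(X, m) = 2*m*(-3 + 2*X) (M(X, m) = (-3 + 2*X)*(2*m) = 2*m*(-3 + 2*X))
B(Y) = Y*(-20 + Y) (B(Y) = Y*(Y + 2*2*(-3 + 2*(-1))) = Y*(Y + 2*2*(-3 - 2)) = Y*(Y + 2*2*(-5)) = Y*(Y - 20) = Y*(-20 + Y))
1/(B(-216) + 75020) = 1/(-216*(-20 - 216) + 75020) = 1/(-216*(-236) + 75020) = 1/(50976 + 75020) = 1/125996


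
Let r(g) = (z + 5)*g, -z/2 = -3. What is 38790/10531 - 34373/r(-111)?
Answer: 11063369/347523 ≈ 31.835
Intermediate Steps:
z = 6 (z = -2*(-3) = 6)
r(g) = 11*g (r(g) = (6 + 5)*g = 11*g)
38790/10531 - 34373/r(-111) = 38790/10531 - 34373/(11*(-111)) = 38790*(1/10531) - 34373/(-1221) = 38790/10531 - 34373*(-1/1221) = 38790/10531 + 929/33 = 11063369/347523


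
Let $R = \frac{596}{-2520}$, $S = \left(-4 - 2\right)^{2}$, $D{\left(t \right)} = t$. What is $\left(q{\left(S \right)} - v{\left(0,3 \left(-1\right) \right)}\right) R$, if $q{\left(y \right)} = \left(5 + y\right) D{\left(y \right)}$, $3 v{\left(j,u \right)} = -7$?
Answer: $- \frac{132163}{378} \approx -349.64$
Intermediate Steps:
$v{\left(j,u \right)} = - \frac{7}{3}$ ($v{\left(j,u \right)} = \frac{1}{3} \left(-7\right) = - \frac{7}{3}$)
$S = 36$ ($S = \left(-6\right)^{2} = 36$)
$q{\left(y \right)} = y \left(5 + y\right)$ ($q{\left(y \right)} = \left(5 + y\right) y = y \left(5 + y\right)$)
$R = - \frac{149}{630}$ ($R = 596 \left(- \frac{1}{2520}\right) = - \frac{149}{630} \approx -0.23651$)
$\left(q{\left(S \right)} - v{\left(0,3 \left(-1\right) \right)}\right) R = \left(36 \left(5 + 36\right) - - \frac{7}{3}\right) \left(- \frac{149}{630}\right) = \left(36 \cdot 41 + \frac{7}{3}\right) \left(- \frac{149}{630}\right) = \left(1476 + \frac{7}{3}\right) \left(- \frac{149}{630}\right) = \frac{4435}{3} \left(- \frac{149}{630}\right) = - \frac{132163}{378}$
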